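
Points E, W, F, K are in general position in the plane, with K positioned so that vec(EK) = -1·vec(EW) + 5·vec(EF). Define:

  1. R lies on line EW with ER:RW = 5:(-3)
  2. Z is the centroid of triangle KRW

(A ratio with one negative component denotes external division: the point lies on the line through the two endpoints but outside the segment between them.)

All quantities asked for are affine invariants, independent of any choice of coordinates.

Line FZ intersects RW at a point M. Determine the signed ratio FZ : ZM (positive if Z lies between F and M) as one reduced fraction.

Assign E = (0, 0), W = (1, 0), F = (0, 1), K = (-1, 5) — the answer is frame-independent, so this choice is without loss of generality.
1. R lies on line EW with ER:RW = 5:(-3) ⇒ R = (5/2, 0)
2. Z is the centroid of triangle KRW ⇒ Z = (5/6, 5/3)
line FZ meets RW at M = (-5/4, 0)
Z = F + t·(M−F) with t = -2/3, so FZ:ZM = -2/3:5/3

FZ:ZM = -2/5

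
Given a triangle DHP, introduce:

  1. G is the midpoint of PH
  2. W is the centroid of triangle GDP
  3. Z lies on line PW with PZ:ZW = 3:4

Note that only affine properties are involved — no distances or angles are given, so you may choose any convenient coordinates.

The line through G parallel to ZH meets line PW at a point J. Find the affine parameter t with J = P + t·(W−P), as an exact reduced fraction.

t = 3/14

Set D = (0, 0), H = (1, 0), P = (0, 1); any affine frame gives the same invariant.
1. G is the midpoint of PH ⇒ G = (1/2, 1/2)
2. W is the centroid of triangle GDP ⇒ W = (1/6, 1/2)
3. Z lies on line PW with PZ:ZW = 3:4 ⇒ Z = (1/14, 11/14)
through G parallel to ZH: direction (13/14, -11/14); meets PW at J = (1/28, 25/28)
J = P + t·(W−P) with t = 3/14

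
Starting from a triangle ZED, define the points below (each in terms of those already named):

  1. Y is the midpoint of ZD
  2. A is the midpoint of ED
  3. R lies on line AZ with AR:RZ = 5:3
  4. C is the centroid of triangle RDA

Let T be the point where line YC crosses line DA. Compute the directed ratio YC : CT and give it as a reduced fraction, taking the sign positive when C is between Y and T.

YC:CT = 7/5

Work in coordinates with Z = (0, 0), E = (1, 0), D = (0, 1).
1. Y is the midpoint of ZD ⇒ Y = (0, 1/2)
2. A is the midpoint of ED ⇒ A = (1/2, 1/2)
3. R lies on line AZ with AR:RZ = 5:3 ⇒ R = (3/16, 3/16)
4. C is the centroid of triangle RDA ⇒ C = (11/48, 9/16)
line YC meets DA at T = (11/28, 17/28)
C = Y + t·(T−Y) with t = 7/12, so YC:CT = 7/12:5/12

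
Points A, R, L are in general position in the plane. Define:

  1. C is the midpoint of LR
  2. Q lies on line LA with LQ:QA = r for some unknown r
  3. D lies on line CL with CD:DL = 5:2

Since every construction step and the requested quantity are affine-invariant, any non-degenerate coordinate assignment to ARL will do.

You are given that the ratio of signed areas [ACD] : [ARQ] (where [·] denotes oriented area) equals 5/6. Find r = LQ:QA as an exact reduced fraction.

Choose coordinates A = (0, 0), R = (1, 0), L = (0, 1).
1. C is the midpoint of LR ⇒ C = (1/2, 1/2)
2. With LQ:QA = r, write λ = r/(r+1) so Q = L + λ·(A−L); Q is affine-linear in λ
3. D lies on line CL with CD:DL = 5:2 ⇒ D = (1/7, 6/7)
Every point depending on Q is an affine combination of Q and λ-independent points, so each such coordinate is linear in λ; the λ² term in each signed area is a multiple of (A−L)×(A−L) = 0, so 2·[ACD] and 2·[ARQ] are each linear in λ. Evaluating at λ=0 and λ=1:
  2·[ACD] = 5/14,   2·[ARQ] = −λ + 1
So [ACD]:[ARQ] = (5/14) / (−λ + 1). Setting this equal to 5/6:
  5/14 = 5/6·(−λ + 1)  ⇒  λ = 4/7
Then r = λ/(1−λ) = (4/7)/(3/7) = 4/3. Check: with r = 4/3, Q = (0, 3/7) and [ACD]:[ARQ] = 5/6 as required.

r = 4/3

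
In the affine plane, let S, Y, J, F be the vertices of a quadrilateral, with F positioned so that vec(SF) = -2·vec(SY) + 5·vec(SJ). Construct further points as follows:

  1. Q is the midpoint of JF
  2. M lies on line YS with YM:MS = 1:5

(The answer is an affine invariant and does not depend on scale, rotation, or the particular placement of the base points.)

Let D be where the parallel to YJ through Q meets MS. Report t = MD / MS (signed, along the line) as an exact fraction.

Set S = (0, 0), Y = (1, 0), J = (0, 1), F = (-2, 5); any affine frame gives the same invariant.
1. Q is the midpoint of JF ⇒ Q = (-1, 3)
2. M lies on line YS with YM:MS = 1:5 ⇒ M = (5/6, 0)
through Q parallel to YJ: direction (-1, 1); meets MS at D = (2, 0)
D = M + t·(S−M) with t = -7/5

t = -7/5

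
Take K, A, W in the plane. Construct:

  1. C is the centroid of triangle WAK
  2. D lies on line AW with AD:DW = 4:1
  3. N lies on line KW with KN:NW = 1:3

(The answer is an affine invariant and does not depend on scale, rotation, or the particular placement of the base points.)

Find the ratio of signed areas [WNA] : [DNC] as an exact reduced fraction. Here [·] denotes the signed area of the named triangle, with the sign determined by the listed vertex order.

[WNA]:[DNC] = 9/2

Work in coordinates with K = (0, 0), A = (1, 0), W = (0, 1).
1. C is the centroid of triangle WAK ⇒ C = (1/3, 1/3)
2. D lies on line AW with AD:DW = 4:1 ⇒ D = (1/5, 4/5)
3. N lies on line KW with KN:NW = 1:3 ⇒ N = (0, 1/4)
2·[WNA] = 3/4, 2·[DNC] = 1/6
[WNA]:[DNC] = 3/4:1/6 = 9/2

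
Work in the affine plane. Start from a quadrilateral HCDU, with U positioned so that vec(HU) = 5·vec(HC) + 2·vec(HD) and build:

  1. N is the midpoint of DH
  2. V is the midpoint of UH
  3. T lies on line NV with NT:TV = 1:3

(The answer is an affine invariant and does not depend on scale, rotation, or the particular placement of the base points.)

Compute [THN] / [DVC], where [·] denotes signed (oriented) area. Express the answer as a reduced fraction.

[THN]:[DVC] = 1/8

Assign H = (0, 0), C = (1, 0), D = (0, 1), U = (5, 2) — the answer is frame-independent, so this choice is without loss of generality.
1. N is the midpoint of DH ⇒ N = (0, 1/2)
2. V is the midpoint of UH ⇒ V = (5/2, 1)
3. T lies on line NV with NT:TV = 1:3 ⇒ T = (5/8, 5/8)
2·[THN] = -5/16, 2·[DVC] = -5/2
[THN]:[DVC] = -5/16:-5/2 = 1/8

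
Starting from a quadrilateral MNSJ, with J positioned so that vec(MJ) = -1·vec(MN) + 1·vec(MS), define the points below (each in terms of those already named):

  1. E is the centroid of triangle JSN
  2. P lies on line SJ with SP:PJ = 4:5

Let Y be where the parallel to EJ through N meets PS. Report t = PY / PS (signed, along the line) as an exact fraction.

t = -7/2

Assign M = (0, 0), N = (1, 0), S = (0, 1), J = (-1, 1) — the answer is frame-independent, so this choice is without loss of generality.
1. E is the centroid of triangle JSN ⇒ E = (0, 2/3)
2. P lies on line SJ with SP:PJ = 4:5 ⇒ P = (-4/9, 1)
through N parallel to EJ: direction (-1, 1/3); meets PS at Y = (-2, 1)
Y = P + t·(S−P) with t = -7/2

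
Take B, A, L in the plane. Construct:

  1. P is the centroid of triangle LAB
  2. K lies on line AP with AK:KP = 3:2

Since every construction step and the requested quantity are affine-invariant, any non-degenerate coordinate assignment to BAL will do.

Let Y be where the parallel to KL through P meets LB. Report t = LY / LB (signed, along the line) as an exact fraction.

Assign B = (0, 0), A = (1, 0), L = (0, 1) — the answer is frame-independent, so this choice is without loss of generality.
1. P is the centroid of triangle LAB ⇒ P = (1/3, 1/3)
2. K lies on line AP with AK:KP = 3:2 ⇒ K = (3/5, 1/5)
through P parallel to KL: direction (-3/5, 4/5); meets LB at Y = (0, 7/9)
Y = L + t·(B−L) with t = 2/9

t = 2/9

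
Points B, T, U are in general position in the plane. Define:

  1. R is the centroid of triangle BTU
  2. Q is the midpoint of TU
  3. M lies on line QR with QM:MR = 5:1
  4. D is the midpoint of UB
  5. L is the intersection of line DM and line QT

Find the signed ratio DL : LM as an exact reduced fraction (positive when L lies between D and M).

Assign B = (0, 0), T = (1, 0), U = (0, 1) — the answer is frame-independent, so this choice is without loss of generality.
1. R is the centroid of triangle BTU ⇒ R = (1/3, 1/3)
2. Q is the midpoint of TU ⇒ Q = (1/2, 1/2)
3. M lies on line QR with QM:MR = 5:1 ⇒ M = (13/36, 13/36)
4. D is the midpoint of UB ⇒ D = (0, 1/2)
5. L is the intersection of line DM and line QT ⇒ L = (13/16, 3/16)
L = D + t·(M−D) with t = 9/4, so DL:LM = t:(1−t) = 9/4:-5/4

DL:LM = -9/5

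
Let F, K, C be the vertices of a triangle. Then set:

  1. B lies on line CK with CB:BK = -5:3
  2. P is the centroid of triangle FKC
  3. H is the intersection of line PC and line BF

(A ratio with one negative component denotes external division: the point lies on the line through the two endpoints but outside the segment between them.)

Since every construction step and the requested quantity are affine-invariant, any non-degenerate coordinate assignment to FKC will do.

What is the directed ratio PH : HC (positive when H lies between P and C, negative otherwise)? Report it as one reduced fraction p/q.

PH:HC = -8/15

Choose coordinates F = (0, 0), K = (1, 0), C = (0, 1).
1. B lies on line CK with CB:BK = -5:3 ⇒ B = (5/2, -3/2)
2. P is the centroid of triangle FKC ⇒ P = (1/3, 1/3)
3. H is the intersection of line PC and line BF ⇒ H = (5/7, -3/7)
H = P + t·(C−P) with t = -8/7, so PH:HC = t:(1−t) = -8/7:15/7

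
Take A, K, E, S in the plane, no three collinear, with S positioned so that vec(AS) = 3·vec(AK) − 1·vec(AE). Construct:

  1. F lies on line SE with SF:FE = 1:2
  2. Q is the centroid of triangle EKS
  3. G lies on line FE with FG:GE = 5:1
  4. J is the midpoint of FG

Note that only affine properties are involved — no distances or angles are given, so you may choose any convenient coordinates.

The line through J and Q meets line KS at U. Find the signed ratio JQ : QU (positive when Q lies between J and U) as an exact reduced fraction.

Set A = (0, 0), K = (1, 0), E = (0, 1), S = (3, -1); any affine frame gives the same invariant.
1. F lies on line SE with SF:FE = 1:2 ⇒ F = (2, -1/3)
2. Q is the centroid of triangle EKS ⇒ Q = (4/3, 0)
3. G lies on line FE with FG:GE = 5:1 ⇒ G = (1/3, 7/9)
4. J is the midpoint of FG ⇒ J = (7/6, 2/9)
line JQ meets KS at U = (23/15, -4/15)
Q = J + t·(U−J) with t = 5/11, so JQ:QU = 5/11:6/11

JQ:QU = 5/6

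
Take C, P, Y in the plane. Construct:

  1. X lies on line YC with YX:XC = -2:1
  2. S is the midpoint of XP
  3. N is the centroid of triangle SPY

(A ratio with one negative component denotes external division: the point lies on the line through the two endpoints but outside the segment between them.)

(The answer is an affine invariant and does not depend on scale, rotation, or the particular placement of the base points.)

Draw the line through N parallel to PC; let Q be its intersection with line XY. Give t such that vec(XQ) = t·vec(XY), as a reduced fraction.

t = 7/12

Choose coordinates C = (0, 0), P = (1, 0), Y = (0, 1).
1. X lies on line YC with YX:XC = -2:1 ⇒ X = (0, -1)
2. S is the midpoint of XP ⇒ S = (1/2, -1/2)
3. N is the centroid of triangle SPY ⇒ N = (1/2, 1/6)
through N parallel to PC: direction (-1, 0); meets XY at Q = (0, 1/6)
Q = X + t·(Y−X) with t = 7/12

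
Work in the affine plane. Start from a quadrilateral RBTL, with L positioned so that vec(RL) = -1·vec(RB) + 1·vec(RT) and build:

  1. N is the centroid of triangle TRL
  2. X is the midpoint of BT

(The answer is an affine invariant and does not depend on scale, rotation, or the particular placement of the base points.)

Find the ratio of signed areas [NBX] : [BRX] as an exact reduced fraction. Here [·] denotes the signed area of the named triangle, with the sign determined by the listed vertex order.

Assign R = (0, 0), B = (1, 0), T = (0, 1), L = (-1, 1) — the answer is frame-independent, so this choice is without loss of generality.
1. N is the centroid of triangle TRL ⇒ N = (-1/3, 2/3)
2. X is the midpoint of BT ⇒ X = (1/2, 1/2)
2·[NBX] = 1/3, 2·[BRX] = -1/2
[NBX]:[BRX] = 1/3:-1/2 = -2/3

[NBX]:[BRX] = -2/3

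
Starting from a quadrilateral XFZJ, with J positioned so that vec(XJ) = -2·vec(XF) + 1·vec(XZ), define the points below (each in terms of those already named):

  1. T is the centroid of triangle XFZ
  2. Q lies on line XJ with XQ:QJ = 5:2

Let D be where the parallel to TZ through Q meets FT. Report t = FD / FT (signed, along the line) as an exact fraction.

t = 29/7

Set X = (0, 0), F = (1, 0), Z = (0, 1), J = (-2, 1); any affine frame gives the same invariant.
1. T is the centroid of triangle XFZ ⇒ T = (1/3, 1/3)
2. Q lies on line XJ with XQ:QJ = 5:2 ⇒ Q = (-10/7, 5/7)
through Q parallel to TZ: direction (-1/3, 2/3); meets FT at D = (-37/21, 29/21)
D = F + t·(T−F) with t = 29/7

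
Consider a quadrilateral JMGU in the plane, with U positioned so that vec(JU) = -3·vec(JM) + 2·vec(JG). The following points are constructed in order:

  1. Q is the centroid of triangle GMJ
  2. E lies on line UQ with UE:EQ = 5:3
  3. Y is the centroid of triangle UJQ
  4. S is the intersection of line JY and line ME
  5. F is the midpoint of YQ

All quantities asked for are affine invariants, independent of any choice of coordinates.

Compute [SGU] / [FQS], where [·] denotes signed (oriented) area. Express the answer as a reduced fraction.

Choose coordinates J = (0, 0), M = (1, 0), G = (0, 1), U = (-3, 2).
1. Q is the centroid of triangle GMJ ⇒ Q = (1/3, 1/3)
2. E lies on line UQ with UE:EQ = 5:3 ⇒ E = (-11/12, 23/24)
3. Y is the centroid of triangle UJQ ⇒ Y = (-8/9, 7/9)
4. S is the intersection of line JY and line ME ⇒ S = (-4/3, 7/6)
5. F is the midpoint of YQ ⇒ F = (-5/18, 5/9)
2·[SGU] = 5/6, 2·[FQS] = 5/36
[SGU]:[FQS] = 5/6:5/36 = 6

[SGU]:[FQS] = 6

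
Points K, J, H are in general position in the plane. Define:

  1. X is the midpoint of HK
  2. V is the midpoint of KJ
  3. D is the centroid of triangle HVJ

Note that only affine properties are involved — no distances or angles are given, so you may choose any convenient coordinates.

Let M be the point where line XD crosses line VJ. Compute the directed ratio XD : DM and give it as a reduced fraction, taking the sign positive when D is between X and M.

XD:DM = 1/2

Set K = (0, 0), J = (1, 0), H = (0, 1); any affine frame gives the same invariant.
1. X is the midpoint of HK ⇒ X = (0, 1/2)
2. V is the midpoint of KJ ⇒ V = (1/2, 0)
3. D is the centroid of triangle HVJ ⇒ D = (1/2, 1/3)
line XD meets VJ at M = (3/2, 0)
D = X + t·(M−X) with t = 1/3, so XD:DM = 1/3:2/3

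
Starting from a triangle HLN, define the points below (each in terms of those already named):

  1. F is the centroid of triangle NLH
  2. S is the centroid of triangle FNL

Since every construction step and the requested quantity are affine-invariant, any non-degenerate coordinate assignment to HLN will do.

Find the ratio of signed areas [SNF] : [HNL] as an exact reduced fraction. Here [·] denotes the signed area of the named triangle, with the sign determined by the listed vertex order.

Assign H = (0, 0), L = (1, 0), N = (0, 1) — the answer is frame-independent, so this choice is without loss of generality.
1. F is the centroid of triangle NLH ⇒ F = (1/3, 1/3)
2. S is the centroid of triangle FNL ⇒ S = (4/9, 4/9)
2·[SNF] = 1/9, 2·[HNL] = -1
[SNF]:[HNL] = 1/9:-1 = -1/9

[SNF]:[HNL] = -1/9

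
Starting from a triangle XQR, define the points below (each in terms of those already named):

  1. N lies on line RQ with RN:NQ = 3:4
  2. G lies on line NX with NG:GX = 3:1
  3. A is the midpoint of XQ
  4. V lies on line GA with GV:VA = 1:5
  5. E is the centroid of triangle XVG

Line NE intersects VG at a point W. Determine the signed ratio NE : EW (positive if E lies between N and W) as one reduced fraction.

NE:EW = -10

Set X = (0, 0), Q = (1, 0), R = (0, 1); any affine frame gives the same invariant.
1. N lies on line RQ with RN:NQ = 3:4 ⇒ N = (3/7, 4/7)
2. G lies on line NX with NG:GX = 3:1 ⇒ G = (3/28, 1/7)
3. A is the midpoint of XQ ⇒ A = (1/2, 0)
4. V lies on line GA with GV:VA = 1:5 ⇒ V = (29/168, 5/42)
5. E is the centroid of triangle XVG ⇒ E = (47/504, 11/126)
line NE meets VG at W = (71/560, 19/140)
E = N + t·(W−N) with t = 10/9, so NE:EW = 10/9:-1/9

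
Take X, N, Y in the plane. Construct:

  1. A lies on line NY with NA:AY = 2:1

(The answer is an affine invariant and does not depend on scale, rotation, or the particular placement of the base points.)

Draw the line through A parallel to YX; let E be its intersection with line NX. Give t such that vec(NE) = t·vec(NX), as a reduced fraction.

Set X = (0, 0), N = (1, 0), Y = (0, 1); any affine frame gives the same invariant.
1. A lies on line NY with NA:AY = 2:1 ⇒ A = (1/3, 2/3)
through A parallel to YX: direction (0, -1); meets NX at E = (1/3, 0)
E = N + t·(X−N) with t = 2/3

t = 2/3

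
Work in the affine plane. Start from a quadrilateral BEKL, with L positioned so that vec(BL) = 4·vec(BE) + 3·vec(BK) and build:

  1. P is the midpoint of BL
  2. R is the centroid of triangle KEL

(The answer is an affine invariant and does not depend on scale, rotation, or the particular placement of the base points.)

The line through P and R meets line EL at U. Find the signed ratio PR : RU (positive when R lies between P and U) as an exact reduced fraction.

PR:RU = -1/4

Assign B = (0, 0), E = (1, 0), K = (0, 1), L = (4, 3) — the answer is frame-independent, so this choice is without loss of generality.
1. P is the midpoint of BL ⇒ P = (2, 3/2)
2. R is the centroid of triangle KEL ⇒ R = (5/3, 4/3)
line PR meets EL at U = (3, 2)
R = P + t·(U−P) with t = -1/3, so PR:RU = -1/3:4/3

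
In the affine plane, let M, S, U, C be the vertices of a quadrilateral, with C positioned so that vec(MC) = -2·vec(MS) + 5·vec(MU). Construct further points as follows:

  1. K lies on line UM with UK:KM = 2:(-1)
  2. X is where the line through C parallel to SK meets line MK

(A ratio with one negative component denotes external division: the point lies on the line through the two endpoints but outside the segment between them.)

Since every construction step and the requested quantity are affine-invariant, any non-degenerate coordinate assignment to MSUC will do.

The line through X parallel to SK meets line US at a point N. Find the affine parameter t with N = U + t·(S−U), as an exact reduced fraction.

t = -3

Choose coordinates M = (0, 0), S = (1, 0), U = (0, 1), C = (-2, 5).
1. K lies on line UM with UK:KM = 2:(-1) ⇒ K = (0, -1)
2. X is where the line through C parallel to SK meets line MK ⇒ X = (0, 7)
through X parallel to SK: direction (-1, -1); meets US at N = (-3, 4)
N = U + t·(S−U) with t = -3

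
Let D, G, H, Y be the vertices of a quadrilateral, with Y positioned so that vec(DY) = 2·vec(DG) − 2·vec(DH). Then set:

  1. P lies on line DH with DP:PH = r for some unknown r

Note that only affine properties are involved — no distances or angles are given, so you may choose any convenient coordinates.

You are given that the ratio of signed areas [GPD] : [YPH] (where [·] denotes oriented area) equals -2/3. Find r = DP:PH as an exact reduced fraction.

Work in coordinates with D = (0, 0), G = (1, 0), H = (0, 1), Y = (2, -2).
1. With DP:PH = r, write λ = r/(r+1) so P = D + λ·(H−D); P is affine-linear in λ
Every point depending on P is an affine combination of P and λ-independent points, so each such coordinate is linear in λ; the λ² term in each signed area is a multiple of (H−D)×(H−D) = 0, so 2·[GPD] and 2·[YPH] are each linear in λ. Evaluating at λ=0 and λ=1:
  2·[GPD] = λ,   2·[YPH] = 2·λ − 2
So [GPD]:[YPH] = (λ) / (2·λ − 2). Setting this equal to -2/3:
  λ = -2/3·(2·λ − 2)  ⇒  λ = 4/7
Then r = λ/(1−λ) = (4/7)/(3/7) = 4/3. Check: with r = 4/3, P = (0, 4/7) and [GPD]:[YPH] = -2/3 as required.

r = 4/3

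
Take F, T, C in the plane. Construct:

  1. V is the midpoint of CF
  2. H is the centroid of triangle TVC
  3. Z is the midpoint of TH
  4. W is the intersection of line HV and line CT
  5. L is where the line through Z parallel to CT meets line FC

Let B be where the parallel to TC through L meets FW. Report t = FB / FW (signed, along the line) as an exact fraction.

t = 11/12

Set F = (0, 0), T = (1, 0), C = (0, 1); any affine frame gives the same invariant.
1. V is the midpoint of CF ⇒ V = (0, 1/2)
2. H is the centroid of triangle TVC ⇒ H = (1/3, 1/2)
3. Z is the midpoint of TH ⇒ Z = (2/3, 1/4)
4. W is the intersection of line HV and line CT ⇒ W = (1/2, 1/2)
5. L is where the line through Z parallel to CT meets line FC ⇒ L = (0, 11/12)
through L parallel to TC: direction (-1, 1); meets FW at B = (11/24, 11/24)
B = F + t·(W−F) with t = 11/12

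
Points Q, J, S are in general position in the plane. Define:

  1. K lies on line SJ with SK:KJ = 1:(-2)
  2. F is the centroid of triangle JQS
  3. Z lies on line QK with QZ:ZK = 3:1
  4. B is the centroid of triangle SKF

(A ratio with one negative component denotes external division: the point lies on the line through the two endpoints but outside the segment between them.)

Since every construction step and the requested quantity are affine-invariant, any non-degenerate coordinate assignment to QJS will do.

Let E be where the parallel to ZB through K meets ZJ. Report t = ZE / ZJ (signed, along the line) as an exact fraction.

t = -3/2

Set Q = (0, 0), J = (1, 0), S = (0, 1); any affine frame gives the same invariant.
1. K lies on line SJ with SK:KJ = 1:(-2) ⇒ K = (-1, 2)
2. F is the centroid of triangle JQS ⇒ F = (1/3, 1/3)
3. Z lies on line QK with QZ:ZK = 3:1 ⇒ Z = (-3/4, 3/2)
4. B is the centroid of triangle SKF ⇒ B = (-2/9, 10/9)
through K parallel to ZB: direction (19/36, -7/18); meets ZJ at E = (-27/8, 15/4)
E = Z + t·(J−Z) with t = -3/2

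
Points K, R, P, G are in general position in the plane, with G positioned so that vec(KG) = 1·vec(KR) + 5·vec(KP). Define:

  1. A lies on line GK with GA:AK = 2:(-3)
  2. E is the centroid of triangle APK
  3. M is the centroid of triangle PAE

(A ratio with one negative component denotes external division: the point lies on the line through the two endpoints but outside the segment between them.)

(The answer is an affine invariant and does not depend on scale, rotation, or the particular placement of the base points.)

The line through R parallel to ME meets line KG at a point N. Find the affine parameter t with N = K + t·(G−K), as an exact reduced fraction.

Choose coordinates K = (0, 0), R = (1, 0), P = (0, 1), G = (1, 5).
1. A lies on line GK with GA:AK = 2:(-3) ⇒ A = (3, 15)
2. E is the centroid of triangle APK ⇒ E = (1, 16/3)
3. M is the centroid of triangle PAE ⇒ M = (4/3, 64/9)
through R parallel to ME: direction (-1/3, -16/9); meets KG at N = (16, 80)
N = K + t·(G−K) with t = 16

t = 16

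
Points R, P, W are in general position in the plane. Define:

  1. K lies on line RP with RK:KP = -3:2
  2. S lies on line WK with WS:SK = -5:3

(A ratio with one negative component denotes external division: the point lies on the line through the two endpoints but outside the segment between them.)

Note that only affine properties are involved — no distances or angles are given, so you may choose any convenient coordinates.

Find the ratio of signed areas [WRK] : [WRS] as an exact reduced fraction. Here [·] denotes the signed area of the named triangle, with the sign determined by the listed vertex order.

[WRK]:[WRS] = 2/5

Set R = (0, 0), P = (1, 0), W = (0, 1); any affine frame gives the same invariant.
1. K lies on line RP with RK:KP = -3:2 ⇒ K = (3, 0)
2. S lies on line WK with WS:SK = -5:3 ⇒ S = (15/2, -3/2)
2·[WRK] = 3, 2·[WRS] = 15/2
[WRK]:[WRS] = 3:15/2 = 2/5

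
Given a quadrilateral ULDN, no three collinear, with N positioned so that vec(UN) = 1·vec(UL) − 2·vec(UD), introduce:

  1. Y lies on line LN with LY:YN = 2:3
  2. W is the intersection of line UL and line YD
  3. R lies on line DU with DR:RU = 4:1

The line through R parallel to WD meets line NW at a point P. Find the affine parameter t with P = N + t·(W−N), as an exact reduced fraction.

Work in coordinates with U = (0, 0), L = (1, 0), D = (0, 1), N = (1, -2).
1. Y lies on line LN with LY:YN = 2:3 ⇒ Y = (1, -4/5)
2. W is the intersection of line UL and line YD ⇒ W = (5/9, 0)
3. R lies on line DU with DR:RU = 4:1 ⇒ R = (0, 1/5)
through R parallel to WD: direction (-5/9, 1); meets NW at P = (23/27, -4/3)
P = N + t·(W−N) with t = 1/3

t = 1/3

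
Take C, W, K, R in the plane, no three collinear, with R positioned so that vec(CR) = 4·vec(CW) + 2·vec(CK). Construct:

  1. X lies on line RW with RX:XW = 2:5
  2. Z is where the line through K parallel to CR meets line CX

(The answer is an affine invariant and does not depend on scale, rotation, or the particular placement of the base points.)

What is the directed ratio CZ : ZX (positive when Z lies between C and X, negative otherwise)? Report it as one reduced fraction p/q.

Work in coordinates with C = (0, 0), W = (1, 0), K = (0, 1), R = (4, 2).
1. X lies on line RW with RX:XW = 2:5 ⇒ X = (22/7, 10/7)
2. Z is where the line through K parallel to CR meets line CX ⇒ Z = (-22, -10)
Z = C + t·(X−C) with t = -7, so CZ:ZX = t:(1−t) = -7:8

CZ:ZX = -7/8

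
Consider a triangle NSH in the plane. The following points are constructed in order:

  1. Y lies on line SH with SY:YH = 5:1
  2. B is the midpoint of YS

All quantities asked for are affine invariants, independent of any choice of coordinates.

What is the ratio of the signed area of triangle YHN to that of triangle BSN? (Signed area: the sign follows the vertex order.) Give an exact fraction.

Set N = (0, 0), S = (1, 0), H = (0, 1); any affine frame gives the same invariant.
1. Y lies on line SH with SY:YH = 5:1 ⇒ Y = (1/6, 5/6)
2. B is the midpoint of YS ⇒ B = (7/12, 5/12)
2·[YHN] = 1/6, 2·[BSN] = -5/12
[YHN]:[BSN] = 1/6:-5/12 = -2/5

[YHN]:[BSN] = -2/5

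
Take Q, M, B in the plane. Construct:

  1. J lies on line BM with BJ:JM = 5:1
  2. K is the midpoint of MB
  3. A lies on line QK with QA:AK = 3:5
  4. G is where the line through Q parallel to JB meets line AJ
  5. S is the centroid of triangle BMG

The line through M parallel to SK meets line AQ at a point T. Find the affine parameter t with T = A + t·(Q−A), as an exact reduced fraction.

t = 5

Choose coordinates Q = (0, 0), M = (1, 0), B = (0, 1).
1. J lies on line BM with BJ:JM = 5:1 ⇒ J = (5/6, 1/6)
2. K is the midpoint of MB ⇒ K = (1/2, 1/2)
3. A lies on line QK with QA:AK = 3:5 ⇒ A = (3/16, 3/16)
4. G is where the line through Q parallel to JB meets line AJ ⇒ G = (-1/5, 1/5)
5. S is the centroid of triangle BMG ⇒ S = (4/15, 2/5)
through M parallel to SK: direction (7/30, 1/10); meets AQ at T = (-3/4, -3/4)
T = A + t·(Q−A) with t = 5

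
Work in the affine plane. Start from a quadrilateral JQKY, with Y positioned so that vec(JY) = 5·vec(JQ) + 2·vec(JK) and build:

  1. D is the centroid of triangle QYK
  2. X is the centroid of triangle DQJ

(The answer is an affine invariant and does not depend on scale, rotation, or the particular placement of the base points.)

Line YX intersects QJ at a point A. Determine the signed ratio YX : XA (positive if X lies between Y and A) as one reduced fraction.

YX:XA = 5

Choose coordinates J = (0, 0), Q = (1, 0), K = (0, 1), Y = (5, 2).
1. D is the centroid of triangle QYK ⇒ D = (2, 1)
2. X is the centroid of triangle DQJ ⇒ X = (1, 1/3)
line YX meets QJ at A = (1/5, 0)
X = Y + t·(A−Y) with t = 5/6, so YX:XA = 5/6:1/6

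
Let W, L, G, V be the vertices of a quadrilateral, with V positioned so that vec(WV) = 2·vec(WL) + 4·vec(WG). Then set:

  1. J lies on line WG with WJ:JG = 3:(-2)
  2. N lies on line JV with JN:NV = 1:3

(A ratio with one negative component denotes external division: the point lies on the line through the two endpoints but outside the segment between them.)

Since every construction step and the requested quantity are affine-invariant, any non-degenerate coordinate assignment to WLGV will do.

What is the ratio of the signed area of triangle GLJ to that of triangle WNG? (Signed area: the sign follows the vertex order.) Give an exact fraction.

Work in coordinates with W = (0, 0), L = (1, 0), G = (0, 1), V = (2, 4).
1. J lies on line WG with WJ:JG = 3:(-2) ⇒ J = (0, 3)
2. N lies on line JV with JN:NV = 1:3 ⇒ N = (1/2, 13/4)
2·[GLJ] = 2, 2·[WNG] = 1/2
[GLJ]:[WNG] = 2:1/2 = 4

[GLJ]:[WNG] = 4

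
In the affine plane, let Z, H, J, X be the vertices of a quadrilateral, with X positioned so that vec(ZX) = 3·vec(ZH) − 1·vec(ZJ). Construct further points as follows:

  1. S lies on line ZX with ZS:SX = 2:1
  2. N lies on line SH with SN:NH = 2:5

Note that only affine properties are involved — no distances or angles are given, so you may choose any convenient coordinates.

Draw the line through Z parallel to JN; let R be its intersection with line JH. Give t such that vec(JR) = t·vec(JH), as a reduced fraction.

t = 36/5

Assign Z = (0, 0), H = (1, 0), J = (0, 1), X = (3, -1) — the answer is frame-independent, so this choice is without loss of generality.
1. S lies on line ZX with ZS:SX = 2:1 ⇒ S = (2, -2/3)
2. N lies on line SH with SN:NH = 2:5 ⇒ N = (12/7, -10/21)
through Z parallel to JN: direction (12/7, -31/21); meets JH at R = (36/5, -31/5)
R = J + t·(H−J) with t = 36/5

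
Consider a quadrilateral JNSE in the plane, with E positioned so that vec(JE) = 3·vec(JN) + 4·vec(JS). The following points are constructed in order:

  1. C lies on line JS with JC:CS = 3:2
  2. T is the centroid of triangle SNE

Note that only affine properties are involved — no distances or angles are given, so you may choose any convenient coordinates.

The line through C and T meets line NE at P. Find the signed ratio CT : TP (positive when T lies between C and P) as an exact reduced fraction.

CT:TP = 8/5

Set J = (0, 0), N = (1, 0), S = (0, 1), E = (3, 4); any affine frame gives the same invariant.
1. C lies on line JS with JC:CS = 3:2 ⇒ C = (0, 3/5)
2. T is the centroid of triangle SNE ⇒ T = (4/3, 5/3)
line CT meets NE at P = (13/6, 7/3)
T = C + t·(P−C) with t = 8/13, so CT:TP = 8/13:5/13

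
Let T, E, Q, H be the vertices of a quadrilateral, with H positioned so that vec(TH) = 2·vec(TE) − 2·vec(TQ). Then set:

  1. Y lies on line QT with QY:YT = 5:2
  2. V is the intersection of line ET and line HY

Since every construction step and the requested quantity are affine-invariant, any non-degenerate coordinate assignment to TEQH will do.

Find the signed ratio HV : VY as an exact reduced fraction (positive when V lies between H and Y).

HV:VY = 7

Choose coordinates T = (0, 0), E = (1, 0), Q = (0, 1), H = (2, -2).
1. Y lies on line QT with QY:YT = 5:2 ⇒ Y = (0, 2/7)
2. V is the intersection of line ET and line HY ⇒ V = (1/4, 0)
V = H + t·(Y−H) with t = 7/8, so HV:VY = t:(1−t) = 7/8:1/8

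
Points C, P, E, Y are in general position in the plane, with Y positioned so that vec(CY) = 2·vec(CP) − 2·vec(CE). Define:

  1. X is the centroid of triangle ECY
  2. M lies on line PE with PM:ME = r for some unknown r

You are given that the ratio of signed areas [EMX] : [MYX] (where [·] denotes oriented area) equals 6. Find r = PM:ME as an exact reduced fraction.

r = -4/3

Assign C = (0, 0), P = (1, 0), E = (0, 1), Y = (2, -2) — the answer is frame-independent, so this choice is without loss of generality.
1. X is the centroid of triangle ECY ⇒ X = (2/3, -1/3)
2. With PM:ME = r, write λ = r/(r+1) so M = P + λ·(E−P); M is affine-linear in λ
Every point depending on M is an affine combination of M and λ-independent points, so each such coordinate is linear in λ; the λ² term in each signed area is a multiple of (E−P)×(E−P) = 0, so 2·[EMX] and 2·[MYX] are each linear in λ. Evaluating at λ=0 and λ=1:
  2·[EMX] = 2/3·λ − 2/3,   2·[MYX] = 1/3·λ − 1
So [EMX]:[MYX] = (2/3·λ − 2/3) / (1/3·λ − 1). Setting this equal to 6:
  2/3·λ − 2/3 = 6·(1/3·λ − 1)  ⇒  λ = 4
Then r = λ/(1−λ) = (4)/(-3) = -4/3. Check: with r = -4/3, M = (-3, 4) and [EMX]:[MYX] = 6 as required.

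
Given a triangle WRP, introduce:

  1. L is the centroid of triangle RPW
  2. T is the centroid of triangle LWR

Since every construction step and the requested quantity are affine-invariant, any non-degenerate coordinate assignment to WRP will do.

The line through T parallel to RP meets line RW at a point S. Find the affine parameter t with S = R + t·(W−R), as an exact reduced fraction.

t = 4/9

Work in coordinates with W = (0, 0), R = (1, 0), P = (0, 1).
1. L is the centroid of triangle RPW ⇒ L = (1/3, 1/3)
2. T is the centroid of triangle LWR ⇒ T = (4/9, 1/9)
through T parallel to RP: direction (-1, 1); meets RW at S = (5/9, 0)
S = R + t·(W−R) with t = 4/9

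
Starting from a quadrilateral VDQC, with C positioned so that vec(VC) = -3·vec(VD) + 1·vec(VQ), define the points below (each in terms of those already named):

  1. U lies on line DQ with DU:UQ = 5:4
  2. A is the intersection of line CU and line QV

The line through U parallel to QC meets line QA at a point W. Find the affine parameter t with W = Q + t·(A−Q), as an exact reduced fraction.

Choose coordinates V = (0, 0), D = (1, 0), Q = (0, 1), C = (-3, 1).
1. U lies on line DQ with DU:UQ = 5:4 ⇒ U = (4/9, 5/9)
2. A is the intersection of line CU and line QV ⇒ A = (0, 19/31)
through U parallel to QC: direction (-3, 0); meets QA at W = (0, 5/9)
W = Q + t·(A−Q) with t = 31/27

t = 31/27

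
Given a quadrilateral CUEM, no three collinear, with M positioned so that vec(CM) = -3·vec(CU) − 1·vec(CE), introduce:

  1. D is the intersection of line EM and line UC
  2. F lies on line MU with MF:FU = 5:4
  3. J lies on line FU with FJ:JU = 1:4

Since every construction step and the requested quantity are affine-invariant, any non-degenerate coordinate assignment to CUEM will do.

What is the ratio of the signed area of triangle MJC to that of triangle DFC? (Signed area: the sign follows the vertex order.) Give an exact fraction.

[MJC]:[DFC] = 29/30

Assign C = (0, 0), U = (1, 0), E = (0, 1), M = (-3, -1) — the answer is frame-independent, so this choice is without loss of generality.
1. D is the intersection of line EM and line UC ⇒ D = (-3/2, 0)
2. F lies on line MU with MF:FU = 5:4 ⇒ F = (-7/9, -4/9)
3. J lies on line FU with FJ:JU = 1:4 ⇒ J = (-19/45, -16/45)
2·[MJC] = 29/45, 2·[DFC] = 2/3
[MJC]:[DFC] = 29/45:2/3 = 29/30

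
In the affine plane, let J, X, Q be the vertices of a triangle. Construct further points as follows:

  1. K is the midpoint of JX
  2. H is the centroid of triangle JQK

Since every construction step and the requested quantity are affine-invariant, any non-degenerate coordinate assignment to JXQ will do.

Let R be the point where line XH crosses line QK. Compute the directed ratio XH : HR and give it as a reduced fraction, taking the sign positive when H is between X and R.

Work in coordinates with J = (0, 0), X = (1, 0), Q = (0, 1).
1. K is the midpoint of JX ⇒ K = (1/2, 0)
2. H is the centroid of triangle JQK ⇒ H = (1/6, 1/3)
line XH meets QK at R = (3/8, 1/4)
H = X + t·(R−X) with t = 4/3, so XH:HR = 4/3:-1/3

XH:HR = -4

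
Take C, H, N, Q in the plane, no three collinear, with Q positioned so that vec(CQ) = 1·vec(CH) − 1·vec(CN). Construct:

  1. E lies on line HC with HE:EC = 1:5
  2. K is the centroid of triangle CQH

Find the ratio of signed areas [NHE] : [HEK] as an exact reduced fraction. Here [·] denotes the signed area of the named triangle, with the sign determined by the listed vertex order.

[NHE]:[HEK] = -3

Assign C = (0, 0), H = (1, 0), N = (0, 1), Q = (1, -1) — the answer is frame-independent, so this choice is without loss of generality.
1. E lies on line HC with HE:EC = 1:5 ⇒ E = (5/6, 0)
2. K is the centroid of triangle CQH ⇒ K = (2/3, -1/3)
2·[NHE] = -1/6, 2·[HEK] = 1/18
[NHE]:[HEK] = -1/6:1/18 = -3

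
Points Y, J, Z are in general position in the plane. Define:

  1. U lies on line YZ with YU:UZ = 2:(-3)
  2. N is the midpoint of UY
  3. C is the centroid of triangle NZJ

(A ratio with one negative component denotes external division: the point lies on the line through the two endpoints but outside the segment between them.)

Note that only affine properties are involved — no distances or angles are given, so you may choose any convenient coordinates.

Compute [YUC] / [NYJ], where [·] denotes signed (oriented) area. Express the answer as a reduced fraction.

Assign Y = (0, 0), J = (1, 0), Z = (0, 1) — the answer is frame-independent, so this choice is without loss of generality.
1. U lies on line YZ with YU:UZ = 2:(-3) ⇒ U = (0, -2)
2. N is the midpoint of UY ⇒ N = (0, -1)
3. C is the centroid of triangle NZJ ⇒ C = (1/3, 0)
2·[YUC] = 2/3, 2·[NYJ] = -1
[YUC]:[NYJ] = 2/3:-1 = -2/3

[YUC]:[NYJ] = -2/3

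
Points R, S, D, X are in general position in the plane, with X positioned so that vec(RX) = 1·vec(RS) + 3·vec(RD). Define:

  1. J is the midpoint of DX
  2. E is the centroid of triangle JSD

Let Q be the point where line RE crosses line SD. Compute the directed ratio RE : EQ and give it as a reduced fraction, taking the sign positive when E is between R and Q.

Assign R = (0, 0), S = (1, 0), D = (0, 1), X = (1, 3) — the answer is frame-independent, so this choice is without loss of generality.
1. J is the midpoint of DX ⇒ J = (1/2, 2)
2. E is the centroid of triangle JSD ⇒ E = (1/2, 1)
line RE meets SD at Q = (1/3, 2/3)
E = R + t·(Q−R) with t = 3/2, so RE:EQ = 3/2:-1/2

RE:EQ = -3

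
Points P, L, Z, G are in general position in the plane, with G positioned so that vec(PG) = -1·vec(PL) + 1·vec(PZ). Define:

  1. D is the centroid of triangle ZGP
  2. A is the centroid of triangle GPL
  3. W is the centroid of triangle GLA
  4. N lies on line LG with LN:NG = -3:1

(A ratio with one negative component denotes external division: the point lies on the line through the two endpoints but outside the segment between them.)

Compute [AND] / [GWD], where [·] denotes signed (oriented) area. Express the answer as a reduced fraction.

[AND]:[GWD] = -15/2

Assign P = (0, 0), L = (1, 0), Z = (0, 1), G = (-1, 1) — the answer is frame-independent, so this choice is without loss of generality.
1. D is the centroid of triangle ZGP ⇒ D = (-1/3, 2/3)
2. A is the centroid of triangle GPL ⇒ A = (0, 1/3)
3. W is the centroid of triangle GLA ⇒ W = (0, 4/9)
4. N lies on line LG with LN:NG = -3:1 ⇒ N = (-2, 3/2)
2·[AND] = -5/18, 2·[GWD] = 1/27
[AND]:[GWD] = -5/18:1/27 = -15/2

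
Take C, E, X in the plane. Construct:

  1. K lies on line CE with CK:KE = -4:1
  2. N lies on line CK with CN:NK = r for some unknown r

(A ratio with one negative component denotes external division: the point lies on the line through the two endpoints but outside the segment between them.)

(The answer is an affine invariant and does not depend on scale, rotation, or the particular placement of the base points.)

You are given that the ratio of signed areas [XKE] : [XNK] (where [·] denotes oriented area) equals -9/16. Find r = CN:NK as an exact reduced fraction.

r = 5/4

Work in coordinates with C = (0, 0), E = (1, 0), X = (0, 1).
1. K lies on line CE with CK:KE = -4:1 ⇒ K = (4/3, 0)
2. With CN:NK = r, write λ = r/(r+1) so N = C + λ·(K−C); N is affine-linear in λ
Every point depending on N is an affine combination of N and λ-independent points, so each such coordinate is linear in λ; the λ² term in each signed area is a multiple of (K−C)×(K−C) = 0, so 2·[XKE] and 2·[XNK] are each linear in λ. Evaluating at λ=0 and λ=1:
  2·[XKE] = -1/3,   2·[XNK] = -4/3·λ + 4/3
So [XKE]:[XNK] = (-1/3) / (-4/3·λ + 4/3). Setting this equal to -9/16:
  -1/3 = -9/16·(-4/3·λ + 4/3)  ⇒  λ = 5/9
Then r = λ/(1−λ) = (5/9)/(4/9) = 5/4. Check: with r = 5/4, N = (20/27, 0) and [XKE]:[XNK] = -9/16 as required.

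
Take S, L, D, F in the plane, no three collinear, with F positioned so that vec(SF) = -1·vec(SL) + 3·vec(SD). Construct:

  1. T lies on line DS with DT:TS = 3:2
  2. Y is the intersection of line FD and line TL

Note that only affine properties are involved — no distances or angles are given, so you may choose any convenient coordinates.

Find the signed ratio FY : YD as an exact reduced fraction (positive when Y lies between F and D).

FY:YD = -11/3

Work in coordinates with S = (0, 0), L = (1, 0), D = (0, 1), F = (-1, 3).
1. T lies on line DS with DT:TS = 3:2 ⇒ T = (0, 2/5)
2. Y is the intersection of line FD and line TL ⇒ Y = (3/8, 1/4)
Y = F + t·(D−F) with t = 11/8, so FY:YD = t:(1−t) = 11/8:-3/8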